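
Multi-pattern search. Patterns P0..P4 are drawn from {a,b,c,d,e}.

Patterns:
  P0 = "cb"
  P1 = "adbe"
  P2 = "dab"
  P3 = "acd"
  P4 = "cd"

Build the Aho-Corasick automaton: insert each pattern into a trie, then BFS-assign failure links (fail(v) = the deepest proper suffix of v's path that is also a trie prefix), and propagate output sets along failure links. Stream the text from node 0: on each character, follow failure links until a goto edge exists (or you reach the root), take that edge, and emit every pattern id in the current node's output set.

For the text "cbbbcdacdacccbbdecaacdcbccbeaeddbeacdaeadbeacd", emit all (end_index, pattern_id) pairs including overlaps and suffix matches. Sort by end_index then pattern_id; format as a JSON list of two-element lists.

Build automaton:
Trie (insert patterns):
  0='ε' goto a→3 c→1 d→7
  1='c' goto b→2 d→12
  2='cb' goto ·  ←P0
  3='a' goto c→10 d→4
  4='ad' goto b→5
  5='adb' goto e→6
  6='adbe' goto ·  ←P1
  7='d' goto a→8
  8='da' goto b→9
  9='dab' goto ·  ←P2
  10='ac' goto d→11
  11='acd' goto ·  ←P3
  12='cd' goto ·  ←P4

Failure links (BFS by depth):
  n1('c'): parent n0 fail=0; on 'c' 0 → fail=0;  out ∅∪∅=∅
  n3('a'): parent n0 fail=0; on 'a' 0 → fail=0;  out ∅∪∅=∅
  n7('d'): parent n0 fail=0; on 'd' 0 → fail=0;  out ∅∪∅=∅
  n2('cb'): parent n1 fail=0; on 'b' 0 → fail=0;  out {0}∪∅={0}
  n4('ad'): parent n3 fail=0; on 'd' 0 → fail=7;  out ∅∪∅=∅
  n8('da'): parent n7 fail=0; on 'a' 0 → fail=3;  out ∅∪∅=∅
  n10('ac'): parent n3 fail=0; on 'c' 0 → fail=1;  out ∅∪∅=∅
  n12('cd'): parent n1 fail=0; on 'd' 0 → fail=7;  out {4}∪∅={4}
  n5('adb'): parent n4 fail=7; on 'b' 7→0 → fail=0;  out ∅∪∅=∅
  n9('dab'): parent n8 fail=3; on 'b' 3→0 → fail=0;  out {2}∪∅={2}
  n11('acd'): parent n10 fail=1; on 'd' 1 → fail=12;  out {3}∪{4}={3,4}
  n6('adbe'): parent n5 fail=0; on 'e' 0 → fail=0;  out {1}∪∅={1}

Text stream:
i=0 'c': node 0→1
i=1 'b': node 1→2  ** P0@[0:1]
i=2 'b': node 2→0 (via fail)
i=3 'b': node 0→0
i=4 'c': node 0→1
i=5 'd': node 1→12  ** P4@[4:5]
i=6 'a': node 12→8 (via fail)
i=7 'c': node 8→10 (via fail)
i=8 'd': node 10→11  ** P3@[6:8],P4@[7:8]
i=9 'a': node 11→8 (via fail)
i=10 'c': node 8→10 (via fail)
i=11 'c': node 10→1 (via fail)
i=12 'c': node 1→1 (via fail)
i=13 'b': node 1→2  ** P0@[12:13]
i=14 'b': node 2→0 (via fail)
i=15 'd': node 0→7
i=16 'e': node 7→0 (via fail)
i=17 'c': node 0→1
i=18 'a': node 1→3 (via fail)
i=19 'a': node 3→3 (via fail)
i=20 'c': node 3→10
i=21 'd': node 10→11  ** P3@[19:21],P4@[20:21]
i=22 'c': node 11→1 (via fail)
i=23 'b': node 1→2  ** P0@[22:23]
i=24 'c': node 2→1 (via fail)
i=25 'c': node 1→1 (via fail)
i=26 'b': node 1→2  ** P0@[25:26]
i=27 'e': node 2→0 (via fail)
i=28 'a': node 0→3
i=29 'e': node 3→0 (via fail)
i=30 'd': node 0→7
i=31 'd': node 7→7 (via fail)
i=32 'b': node 7→0 (via fail)
i=33 'e': node 0→0
i=34 'a': node 0→3
i=35 'c': node 3→10
i=36 'd': node 10→11  ** P3@[34:36],P4@[35:36]
i=37 'a': node 11→8 (via fail)
i=38 'e': node 8→0 (via fail)
i=39 'a': node 0→3
i=40 'd': node 3→4
i=41 'b': node 4→5
i=42 'e': node 5→6  ** P1@[39:42]
i=43 'a': node 6→3 (via fail)
i=44 'c': node 3→10
i=45 'd': node 10→11  ** P3@[43:45],P4@[44:45]

Result: [[1,0],[5,4],[8,3],[8,4],[13,0],[21,3],[21,4],[23,0],[26,0],[36,3],[36,4],[42,1],[45,3],[45,4]]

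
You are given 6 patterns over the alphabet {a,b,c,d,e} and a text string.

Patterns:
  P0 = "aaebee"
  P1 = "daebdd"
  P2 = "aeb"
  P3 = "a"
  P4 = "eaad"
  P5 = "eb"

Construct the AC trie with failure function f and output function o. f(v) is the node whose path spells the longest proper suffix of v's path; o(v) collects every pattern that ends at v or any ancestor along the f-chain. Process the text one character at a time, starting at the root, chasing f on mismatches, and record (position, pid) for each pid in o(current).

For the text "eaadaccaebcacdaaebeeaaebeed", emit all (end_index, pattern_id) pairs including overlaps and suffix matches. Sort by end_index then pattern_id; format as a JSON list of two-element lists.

Build:
Trie nodes:
  n0 'ε': a→1 d→7 e→15
  n1 'a': a→2 e→13  [P3 ends]
  n2 'aa': e→3
  n3 'aae': b→4
  n4 'aaeb': e→5
  n5 'aaebe': e→6
  n6 'aaebee': ·  [P0 ends]
  n7 'd': a→8
  n8 'da': e→9
  n9 'dae': b→10
  n10 'daeb': d→11
  n11 'daebd': d→12
  n12 'daebdd': ·  [P1 ends]
  n13 'ae': b→14
  n14 'aeb': ·  [P2 ends]
  n15 'e': a→16 b→19
  n16 'ea': a→17
  n17 'eaa': d→18
  n18 'eaad': ·  [P4 ends]
  n19 'eb': ·  [P5 ends]

BFS fail/out derivation:
  fail(1) 'a': from fail(0)=0 chase 'a': 0 ⇒ 0;  out={3}∪out(0)={3}
  fail(7) 'd': from fail(0)=0 chase 'd': 0 ⇒ 0;  out=∅∪out(0)=∅
  fail(15) 'e': from fail(0)=0 chase 'e': 0 ⇒ 0;  out=∅∪out(0)=∅
  fail(2) 'aa': from fail(1)=0 chase 'a': 0 ⇒ 1;  out=∅∪out(1)={3}
  fail(8) 'da': from fail(7)=0 chase 'a': 0 ⇒ 1;  out=∅∪out(1)={3}
  fail(13) 'ae': from fail(1)=0 chase 'e': 0 ⇒ 15;  out=∅∪out(15)=∅
  fail(16) 'ea': from fail(15)=0 chase 'a': 0 ⇒ 1;  out=∅∪out(1)={3}
  fail(19) 'eb': from fail(15)=0 chase 'b': 0 ⇒ 0;  out={5}∪out(0)={5}
  fail(3) 'aae': from fail(2)=1 chase 'e': 1 ⇒ 13;  out=∅∪out(13)=∅
  fail(9) 'dae': from fail(8)=1 chase 'e': 1 ⇒ 13;  out=∅∪out(13)=∅
  fail(14) 'aeb': from fail(13)=15 chase 'b': 15 ⇒ 19;  out={2}∪out(19)={2,5}
  fail(17) 'eaa': from fail(16)=1 chase 'a': 1 ⇒ 2;  out=∅∪out(2)={3}
  fail(4) 'aaeb': from fail(3)=13 chase 'b': 13 ⇒ 14;  out=∅∪out(14)={2,5}
  fail(10) 'daeb': from fail(9)=13 chase 'b': 13 ⇒ 14;  out=∅∪out(14)={2,5}
  fail(18) 'eaad': from fail(17)=2 chase 'd': 2→1→0 ⇒ 7;  out={4}∪out(7)={4}
  fail(5) 'aaebe': from fail(4)=14 chase 'e': 14→19→0 ⇒ 15;  out=∅∪out(15)=∅
  fail(11) 'daebd': from fail(10)=14 chase 'd': 14→19→0 ⇒ 7;  out=∅∪out(7)=∅
  fail(6) 'aaebee': from fail(5)=15 chase 'e': 15→0 ⇒ 15;  out={0}∪out(15)={0}
  fail(12) 'daebdd': from fail(11)=7 chase 'd': 7→0 ⇒ 7;  out={1}∪out(7)={1}

Scan:
pos 0 'e': at 15
pos 1 'a': at 16  emit P3@[1:1]
pos 2 'a': at 17  emit P3@[2:2]
pos 3 'd': at 18  emit P4@[0:3]
pos 4 'a': at 8 (via fail)  emit P3@[4:4]
pos 5 'c': at 0 (via fail)
pos 6 'c': at 0
pos 7 'a': at 1  emit P3@[7:7]
pos 8 'e': at 13
pos 9 'b': at 14  emit P2@[7:9],P5@[8:9]
pos 10 'c': at 0 (via fail)
pos 11 'a': at 1  emit P3@[11:11]
pos 12 'c': at 0 (via fail)
pos 13 'd': at 7
pos 14 'a': at 8  emit P3@[14:14]
pos 15 'a': at 2 (via fail)  emit P3@[15:15]
pos 16 'e': at 3
pos 17 'b': at 4  emit P2@[15:17],P5@[16:17]
pos 18 'e': at 5
pos 19 'e': at 6  emit P0@[14:19]
pos 20 'a': at 16 (via fail)  emit P3@[20:20]
pos 21 'a': at 17  emit P3@[21:21]
pos 22 'e': at 3 (via fail)
pos 23 'b': at 4  emit P2@[21:23],P5@[22:23]
pos 24 'e': at 5
pos 25 'e': at 6  emit P0@[20:25]
pos 26 'd': at 7 (via fail)

All matches (sorted): [[1,3],[2,3],[3,4],[4,3],[7,3],[9,2],[9,5],[11,3],[14,3],[15,3],[17,2],[17,5],[19,0],[20,3],[21,3],[23,2],[23,5],[25,0]]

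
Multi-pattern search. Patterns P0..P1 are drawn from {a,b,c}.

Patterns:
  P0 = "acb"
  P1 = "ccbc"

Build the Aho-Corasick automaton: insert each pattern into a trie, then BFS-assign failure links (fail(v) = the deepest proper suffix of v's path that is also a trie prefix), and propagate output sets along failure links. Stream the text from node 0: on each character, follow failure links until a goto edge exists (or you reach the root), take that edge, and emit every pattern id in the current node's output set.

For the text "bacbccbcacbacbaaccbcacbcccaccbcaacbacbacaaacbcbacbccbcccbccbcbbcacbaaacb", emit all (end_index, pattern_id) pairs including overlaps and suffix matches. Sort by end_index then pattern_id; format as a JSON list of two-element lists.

Build automaton:
Trie nodes:
  0='ε' goto a→1 c→4
  1='a' goto c→2
  2='ac' goto b→3
  3='acb' goto ·  [P0 ends]
  4='c' goto c→5
  5='cc' goto b→6
  6='ccb' goto c→7
  7='ccbc' goto ·  [P1 ends]

Failure links (BFS by depth):
  fail(1) 'a': from fail(0)=0 chase 'a': 0 ⇒ 0;  out=∅∪out(0)=∅
  fail(4) 'c': from fail(0)=0 chase 'c': 0 ⇒ 0;  out=∅∪out(0)=∅
  fail(2) 'ac': from fail(1)=0 chase 'c': 0 ⇒ 4;  out=∅∪out(4)=∅
  fail(5) 'cc': from fail(4)=0 chase 'c': 0 ⇒ 4;  out=∅∪out(4)=∅
  fail(3) 'acb': from fail(2)=4 chase 'b': 4→0 ⇒ 0;  out={0}∪out(0)={0}
  fail(6) 'ccb': from fail(5)=4 chase 'b': 4→0 ⇒ 0;  out=∅∪out(0)=∅
  fail(7) 'ccbc': from fail(6)=0 chase 'c': 0 ⇒ 4;  out={1}∪out(4)={1}

Scan:
i=0 'b': node 0→0
i=1 'a': node 0→1
i=2 'c': node 1→2
i=3 'b': node 2→3  emit P0@[1:3]
i=4 'c': node 3→4 ·f
i=5 'c': node 4→5
i=6 'b': node 5→6
i=7 'c': node 6→7  emit P1@[4:7]
i=8 'a': node 7→1 ·f
i=9 'c': node 1→2
i=10 'b': node 2→3  emit P0@[8:10]
i=11 'a': node 3→1 ·f
i=12 'c': node 1→2
i=13 'b': node 2→3  emit P0@[11:13]
i=14 'a': node 3→1 ·f
i=15 'a': node 1→1 ·f
i=16 'c': node 1→2
i=17 'c': node 2→5 ·f
i=18 'b': node 5→6
i=19 'c': node 6→7  emit P1@[16:19]
i=20 'a': node 7→1 ·f
i=21 'c': node 1→2
i=22 'b': node 2→3  emit P0@[20:22]
i=23 'c': node 3→4 ·f
i=24 'c': node 4→5
i=25 'c': node 5→5 ·f
i=26 'a': node 5→1 ·f
i=27 'c': node 1→2
i=28 'c': node 2→5 ·f
i=29 'b': node 5→6
i=30 'c': node 6→7  emit P1@[27:30]
i=31 'a': node 7→1 ·f
i=32 'a': node 1→1 ·f
i=33 'c': node 1→2
i=34 'b': node 2→3  emit P0@[32:34]
i=35 'a': node 3→1 ·f
i=36 'c': node 1→2
i=37 'b': node 2→3  emit P0@[35:37]
i=38 'a': node 3→1 ·f
i=39 'c': node 1→2
i=40 'a': node 2→1 ·f
i=41 'a': node 1→1 ·f
i=42 'a': node 1→1 ·f
i=43 'c': node 1→2
i=44 'b': node 2→3  emit P0@[42:44]
i=45 'c': node 3→4 ·f
i=46 'b': node 4→0 ·f
i=47 'a': node 0→1
i=48 'c': node 1→2
i=49 'b': node 2→3  emit P0@[47:49]
i=50 'c': node 3→4 ·f
i=51 'c': node 4→5
i=52 'b': node 5→6
i=53 'c': node 6→7  emit P1@[50:53]
i=54 'c': node 7→5 ·f
i=55 'c': node 5→5 ·f
i=56 'b': node 5→6
i=57 'c': node 6→7  emit P1@[54:57]
i=58 'c': node 7→5 ·f
i=59 'b': node 5→6
i=60 'c': node 6→7  emit P1@[57:60]
i=61 'b': node 7→0 ·f
i=62 'b': node 0→0
i=63 'c': node 0→4
i=64 'a': node 4→1 ·f
i=65 'c': node 1→2
i=66 'b': node 2→3  emit P0@[64:66]
i=67 'a': node 3→1 ·f
i=68 'a': node 1→1 ·f
i=69 'a': node 1→1 ·f
i=70 'c': node 1→2
i=71 'b': node 2→3  emit P0@[69:71]

Result: [[3,0],[7,1],[10,0],[13,0],[19,1],[22,0],[30,1],[34,0],[37,0],[44,0],[49,0],[53,1],[57,1],[60,1],[66,0],[71,0]]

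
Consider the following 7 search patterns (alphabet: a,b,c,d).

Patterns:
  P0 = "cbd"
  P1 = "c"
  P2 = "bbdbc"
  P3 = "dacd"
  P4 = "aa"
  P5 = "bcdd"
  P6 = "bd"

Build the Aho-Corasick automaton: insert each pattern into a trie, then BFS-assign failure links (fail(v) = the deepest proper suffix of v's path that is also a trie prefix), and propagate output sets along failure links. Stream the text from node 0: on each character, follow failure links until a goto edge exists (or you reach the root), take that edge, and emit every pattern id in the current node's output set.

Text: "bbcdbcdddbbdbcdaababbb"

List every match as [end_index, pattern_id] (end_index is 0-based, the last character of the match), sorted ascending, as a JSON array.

Build automaton:
Trie (insert patterns):
  n0 'ε': a→13 b→4 c→1 d→9
  n1 'c': b→2  [P1 ends]
  n2 'cb': d→3
  n3 'cbd': ·  [P0 ends]
  n4 'b': b→5 c→15 d→18
  n5 'bb': d→6
  n6 'bbd': b→7
  n7 'bbdb': c→8
  n8 'bbdbc': ·  [P2 ends]
  n9 'd': a→10
  n10 'da': c→11
  n11 'dac': d→12
  n12 'dacd': ·  [P3 ends]
  n13 'a': a→14
  n14 'aa': ·  [P4 ends]
  n15 'bc': d→16
  n16 'bcd': d→17
  n17 'bcdd': ·  [P5 ends]
  n18 'bd': ·  [P6 ends]

BFS fail/out derivation:
  n1('c'): parent n0 fail=0; on 'c' 0 → fail=0;  out {1}∪∅={1}
  n4('b'): parent n0 fail=0; on 'b' 0 → fail=0;  out ∅∪∅=∅
  n9('d'): parent n0 fail=0; on 'd' 0 → fail=0;  out ∅∪∅=∅
  n13('a'): parent n0 fail=0; on 'a' 0 → fail=0;  out ∅∪∅=∅
  n2('cb'): parent n1 fail=0; on 'b' 0 → fail=4;  out ∅∪∅=∅
  n5('bb'): parent n4 fail=0; on 'b' 0 → fail=4;  out ∅∪∅=∅
  n10('da'): parent n9 fail=0; on 'a' 0 → fail=13;  out ∅∪∅=∅
  n14('aa'): parent n13 fail=0; on 'a' 0 → fail=13;  out {4}∪∅={4}
  n15('bc'): parent n4 fail=0; on 'c' 0 → fail=1;  out ∅∪{1}={1}
  n18('bd'): parent n4 fail=0; on 'd' 0 → fail=9;  out {6}∪∅={6}
  n3('cbd'): parent n2 fail=4; on 'd' 4 → fail=18;  out {0}∪{6}={0,6}
  n6('bbd'): parent n5 fail=4; on 'd' 4 → fail=18;  out ∅∪{6}={6}
  n11('dac'): parent n10 fail=13; on 'c' 13→0 → fail=1;  out ∅∪{1}={1}
  n16('bcd'): parent n15 fail=1; on 'd' 1→0 → fail=9;  out ∅∪∅=∅
  n7('bbdb'): parent n6 fail=18; on 'b' 18→9→0 → fail=4;  out ∅∪∅=∅
  n12('dacd'): parent n11 fail=1; on 'd' 1→0 → fail=9;  out {3}∪∅={3}
  n17('bcdd'): parent n16 fail=9; on 'd' 9→0 → fail=9;  out {5}∪∅={5}
  n8('bbdbc'): parent n7 fail=4; on 'c' 4 → fail=15;  out {2}∪{1}={1,2}

Text stream:
pos 0 'b': at 4
pos 1 'b': at 5
pos 2 'c': at 15 (fail-walked)  → match P1@[2:2]
pos 3 'd': at 16
pos 4 'b': at 4 (fail-walked)
pos 5 'c': at 15  → match P1@[5:5]
pos 6 'd': at 16
pos 7 'd': at 17  → match P5@[4:7]
pos 8 'd': at 9 (fail-walked)
pos 9 'b': at 4 (fail-walked)
pos 10 'b': at 5
pos 11 'd': at 6  → match P6@[10:11]
pos 12 'b': at 7
pos 13 'c': at 8  → match P1@[13:13],P2@[9:13]
pos 14 'd': at 16 (fail-walked)
pos 15 'a': at 10 (fail-walked)
pos 16 'a': at 14 (fail-walked)  → match P4@[15:16]
pos 17 'b': at 4 (fail-walked)
pos 18 'a': at 13 (fail-walked)
pos 19 'b': at 4 (fail-walked)
pos 20 'b': at 5
pos 21 'b': at 5 (fail-walked)

All matches (sorted): [[2,1],[5,1],[7,5],[11,6],[13,1],[13,2],[16,4]]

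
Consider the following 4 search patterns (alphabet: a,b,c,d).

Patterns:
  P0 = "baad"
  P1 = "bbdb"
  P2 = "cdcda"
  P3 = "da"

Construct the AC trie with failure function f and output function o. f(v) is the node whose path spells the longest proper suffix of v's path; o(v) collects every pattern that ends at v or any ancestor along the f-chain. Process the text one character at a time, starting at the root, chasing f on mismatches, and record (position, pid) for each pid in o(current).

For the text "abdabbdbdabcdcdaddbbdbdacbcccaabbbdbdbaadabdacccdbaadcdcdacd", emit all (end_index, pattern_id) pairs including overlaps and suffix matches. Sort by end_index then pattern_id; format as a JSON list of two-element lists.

Construct AC machine:
Trie nodes:
  0='ε' goto b→1 c→8 d→13
  1='b' goto a→2 b→5
  2='ba' goto a→3
  3='baa' goto d→4
  4='baad' goto ·  [P0 ends]
  5='bb' goto d→6
  6='bbd' goto b→7
  7='bbdb' goto ·  [P1 ends]
  8='c' goto d→9
  9='cd' goto c→10
  10='cdc' goto d→11
  11='cdcd' goto a→12
  12='cdcda' goto ·  [P2 ends]
  13='d' goto a→14
  14='da' goto ·  [P3 ends]

Failure links (BFS by depth):
  fail(1) 'b': from fail(0)=0 chase 'b': 0 ⇒ 0;  out=∅∪out(0)=∅
  fail(8) 'c': from fail(0)=0 chase 'c': 0 ⇒ 0;  out=∅∪out(0)=∅
  fail(13) 'd': from fail(0)=0 chase 'd': 0 ⇒ 0;  out=∅∪out(0)=∅
  fail(2) 'ba': from fail(1)=0 chase 'a': 0 ⇒ 0;  out=∅∪out(0)=∅
  fail(5) 'bb': from fail(1)=0 chase 'b': 0 ⇒ 1;  out=∅∪out(1)=∅
  fail(9) 'cd': from fail(8)=0 chase 'd': 0 ⇒ 13;  out=∅∪out(13)=∅
  fail(14) 'da': from fail(13)=0 chase 'a': 0 ⇒ 0;  out={3}∪out(0)={3}
  fail(3) 'baa': from fail(2)=0 chase 'a': 0 ⇒ 0;  out=∅∪out(0)=∅
  fail(6) 'bbd': from fail(5)=1 chase 'd': 1→0 ⇒ 13;  out=∅∪out(13)=∅
  fail(10) 'cdc': from fail(9)=13 chase 'c': 13→0 ⇒ 8;  out=∅∪out(8)=∅
  fail(4) 'baad': from fail(3)=0 chase 'd': 0 ⇒ 13;  out={0}∪out(13)={0}
  fail(7) 'bbdb': from fail(6)=13 chase 'b': 13→0 ⇒ 1;  out={1}∪out(1)={1}
  fail(11) 'cdcd': from fail(10)=8 chase 'd': 8 ⇒ 9;  out=∅∪out(9)=∅
  fail(12) 'cdcda': from fail(11)=9 chase 'a': 9→13 ⇒ 14;  out={2}∪out(14)={2,3}

Run:
[0] read 'a'  n0⇒n0
[1] read 'b'  n0⇒n1
[2] read 'd'  n1⇒n13 (fail-walked)
[3] read 'a'  n13⇒n14  emit P3@[2:3]
[4] read 'b'  n14⇒n1 (fail-walked)
[5] read 'b'  n1⇒n5
[6] read 'd'  n5⇒n6
[7] read 'b'  n6⇒n7  emit P1@[4:7]
[8] read 'd'  n7⇒n13 (fail-walked)
[9] read 'a'  n13⇒n14  emit P3@[8:9]
[10] read 'b'  n14⇒n1 (fail-walked)
[11] read 'c'  n1⇒n8 (fail-walked)
[12] read 'd'  n8⇒n9
[13] read 'c'  n9⇒n10
[14] read 'd'  n10⇒n11
[15] read 'a'  n11⇒n12  emit P2@[11:15],P3@[14:15]
[16] read 'd'  n12⇒n13 (fail-walked)
[17] read 'd'  n13⇒n13 (fail-walked)
[18] read 'b'  n13⇒n1 (fail-walked)
[19] read 'b'  n1⇒n5
[20] read 'd'  n5⇒n6
[21] read 'b'  n6⇒n7  emit P1@[18:21]
[22] read 'd'  n7⇒n13 (fail-walked)
[23] read 'a'  n13⇒n14  emit P3@[22:23]
[24] read 'c'  n14⇒n8 (fail-walked)
[25] read 'b'  n8⇒n1 (fail-walked)
[26] read 'c'  n1⇒n8 (fail-walked)
[27] read 'c'  n8⇒n8 (fail-walked)
[28] read 'c'  n8⇒n8 (fail-walked)
[29] read 'a'  n8⇒n0 (fail-walked)
[30] read 'a'  n0⇒n0
[31] read 'b'  n0⇒n1
[32] read 'b'  n1⇒n5
[33] read 'b'  n5⇒n5 (fail-walked)
[34] read 'd'  n5⇒n6
[35] read 'b'  n6⇒n7  emit P1@[32:35]
[36] read 'd'  n7⇒n13 (fail-walked)
[37] read 'b'  n13⇒n1 (fail-walked)
[38] read 'a'  n1⇒n2
[39] read 'a'  n2⇒n3
[40] read 'd'  n3⇒n4  emit P0@[37:40]
[41] read 'a'  n4⇒n14 (fail-walked)  emit P3@[40:41]
[42] read 'b'  n14⇒n1 (fail-walked)
[43] read 'd'  n1⇒n13 (fail-walked)
[44] read 'a'  n13⇒n14  emit P3@[43:44]
[45] read 'c'  n14⇒n8 (fail-walked)
[46] read 'c'  n8⇒n8 (fail-walked)
[47] read 'c'  n8⇒n8 (fail-walked)
[48] read 'd'  n8⇒n9
[49] read 'b'  n9⇒n1 (fail-walked)
[50] read 'a'  n1⇒n2
[51] read 'a'  n2⇒n3
[52] read 'd'  n3⇒n4  emit P0@[49:52]
[53] read 'c'  n4⇒n8 (fail-walked)
[54] read 'd'  n8⇒n9
[55] read 'c'  n9⇒n10
[56] read 'd'  n10⇒n11
[57] read 'a'  n11⇒n12  emit P2@[53:57],P3@[56:57]
[58] read 'c'  n12⇒n8 (fail-walked)
[59] read 'd'  n8⇒n9

Matches: [[3,3],[7,1],[9,3],[15,2],[15,3],[21,1],[23,3],[35,1],[40,0],[41,3],[44,3],[52,0],[57,2],[57,3]]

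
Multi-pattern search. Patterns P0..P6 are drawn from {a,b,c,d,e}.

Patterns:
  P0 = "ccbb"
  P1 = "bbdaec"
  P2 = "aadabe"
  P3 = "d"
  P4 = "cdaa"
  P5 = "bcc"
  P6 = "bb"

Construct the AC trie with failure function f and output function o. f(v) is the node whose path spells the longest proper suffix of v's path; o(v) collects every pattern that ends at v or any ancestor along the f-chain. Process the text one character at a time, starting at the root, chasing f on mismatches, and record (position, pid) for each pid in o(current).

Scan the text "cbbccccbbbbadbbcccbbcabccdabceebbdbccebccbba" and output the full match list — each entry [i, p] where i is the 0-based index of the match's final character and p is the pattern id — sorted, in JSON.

Build automaton:
Trie nodes:
  n0 'ε': a→11 b→5 c→1 d→17
  n1 'c': c→2 d→18
  n2 'cc': b→3
  n3 'ccb': b→4
  n4 'ccbb': ·  [P0 ends]
  n5 'b': b→6 c→21
  n6 'bb': d→7  [P6 ends]
  n7 'bbd': a→8
  n8 'bbda': e→9
  n9 'bbdae': c→10
  n10 'bbdaec': ·  [P1 ends]
  n11 'a': a→12
  n12 'aa': d→13
  n13 'aad': a→14
  n14 'aada': b→15
  n15 'aadab': e→16
  n16 'aadabe': ·  [P2 ends]
  n17 'd': ·  [P3 ends]
  n18 'cd': a→19
  n19 'cda': a→20
  n20 'cdaa': ·  [P4 ends]
  n21 'bc': c→22
  n22 'bcc': ·  [P5 ends]

Failure links (BFS by depth):
  fail(1) 'c': from fail(0)=0 chase 'c': 0 ⇒ 0;  out=∅∪out(0)=∅
  fail(5) 'b': from fail(0)=0 chase 'b': 0 ⇒ 0;  out=∅∪out(0)=∅
  fail(11) 'a': from fail(0)=0 chase 'a': 0 ⇒ 0;  out=∅∪out(0)=∅
  fail(17) 'd': from fail(0)=0 chase 'd': 0 ⇒ 0;  out={3}∪out(0)={3}
  fail(2) 'cc': from fail(1)=0 chase 'c': 0 ⇒ 1;  out=∅∪out(1)=∅
  fail(6) 'bb': from fail(5)=0 chase 'b': 0 ⇒ 5;  out={6}∪out(5)={6}
  fail(12) 'aa': from fail(11)=0 chase 'a': 0 ⇒ 11;  out=∅∪out(11)=∅
  fail(18) 'cd': from fail(1)=0 chase 'd': 0 ⇒ 17;  out=∅∪out(17)={3}
  fail(21) 'bc': from fail(5)=0 chase 'c': 0 ⇒ 1;  out=∅∪out(1)=∅
  fail(3) 'ccb': from fail(2)=1 chase 'b': 1→0 ⇒ 5;  out=∅∪out(5)=∅
  fail(7) 'bbd': from fail(6)=5 chase 'd': 5→0 ⇒ 17;  out=∅∪out(17)={3}
  fail(13) 'aad': from fail(12)=11 chase 'd': 11→0 ⇒ 17;  out=∅∪out(17)={3}
  fail(19) 'cda': from fail(18)=17 chase 'a': 17→0 ⇒ 11;  out=∅∪out(11)=∅
  fail(22) 'bcc': from fail(21)=1 chase 'c': 1 ⇒ 2;  out={5}∪out(2)={5}
  fail(4) 'ccbb': from fail(3)=5 chase 'b': 5 ⇒ 6;  out={0}∪out(6)={0,6}
  fail(8) 'bbda': from fail(7)=17 chase 'a': 17→0 ⇒ 11;  out=∅∪out(11)=∅
  fail(14) 'aada': from fail(13)=17 chase 'a': 17→0 ⇒ 11;  out=∅∪out(11)=∅
  fail(20) 'cdaa': from fail(19)=11 chase 'a': 11 ⇒ 12;  out={4}∪out(12)={4}
  fail(9) 'bbdae': from fail(8)=11 chase 'e': 11→0 ⇒ 0;  out=∅∪out(0)=∅
  fail(15) 'aadab': from fail(14)=11 chase 'b': 11→0 ⇒ 5;  out=∅∪out(5)=∅
  fail(10) 'bbdaec': from fail(9)=0 chase 'c': 0 ⇒ 1;  out={1}∪out(1)={1}
  fail(16) 'aadabe': from fail(15)=5 chase 'e': 5→0 ⇒ 0;  out={2}∪out(0)={2}

Text stream:
[0] read 'c'  n0⇒n1
[1] read 'b'  n1⇒n5 (fail-walked)
[2] read 'b'  n5⇒n6  ** P6@[1:2]
[3] read 'c'  n6⇒n21 (fail-walked)
[4] read 'c'  n21⇒n22  ** P5@[2:4]
[5] read 'c'  n22⇒n2 (fail-walked)
[6] read 'c'  n2⇒n2 (fail-walked)
[7] read 'b'  n2⇒n3
[8] read 'b'  n3⇒n4  ** P0@[5:8],P6@[7:8]
[9] read 'b'  n4⇒n6 (fail-walked)  ** P6@[8:9]
[10] read 'b'  n6⇒n6 (fail-walked)  ** P6@[9:10]
[11] read 'a'  n6⇒n11 (fail-walked)
[12] read 'd'  n11⇒n17 (fail-walked)  ** P3@[12:12]
[13] read 'b'  n17⇒n5 (fail-walked)
[14] read 'b'  n5⇒n6  ** P6@[13:14]
[15] read 'c'  n6⇒n21 (fail-walked)
[16] read 'c'  n21⇒n22  ** P5@[14:16]
[17] read 'c'  n22⇒n2 (fail-walked)
[18] read 'b'  n2⇒n3
[19] read 'b'  n3⇒n4  ** P0@[16:19],P6@[18:19]
[20] read 'c'  n4⇒n21 (fail-walked)
[21] read 'a'  n21⇒n11 (fail-walked)
[22] read 'b'  n11⇒n5 (fail-walked)
[23] read 'c'  n5⇒n21
[24] read 'c'  n21⇒n22  ** P5@[22:24]
[25] read 'd'  n22⇒n18 (fail-walked)  ** P3@[25:25]
[26] read 'a'  n18⇒n19
[27] read 'b'  n19⇒n5 (fail-walked)
[28] read 'c'  n5⇒n21
[29] read 'e'  n21⇒n0 (fail-walked)
[30] read 'e'  n0⇒n0
[31] read 'b'  n0⇒n5
[32] read 'b'  n5⇒n6  ** P6@[31:32]
[33] read 'd'  n6⇒n7  ** P3@[33:33]
[34] read 'b'  n7⇒n5 (fail-walked)
[35] read 'c'  n5⇒n21
[36] read 'c'  n21⇒n22  ** P5@[34:36]
[37] read 'e'  n22⇒n0 (fail-walked)
[38] read 'b'  n0⇒n5
[39] read 'c'  n5⇒n21
[40] read 'c'  n21⇒n22  ** P5@[38:40]
[41] read 'b'  n22⇒n3 (fail-walked)
[42] read 'b'  n3⇒n4  ** P0@[39:42],P6@[41:42]
[43] read 'a'  n4⇒n11 (fail-walked)

All matches (sorted): [[2,6],[4,5],[8,0],[8,6],[9,6],[10,6],[12,3],[14,6],[16,5],[19,0],[19,6],[24,5],[25,3],[32,6],[33,3],[36,5],[40,5],[42,0],[42,6]]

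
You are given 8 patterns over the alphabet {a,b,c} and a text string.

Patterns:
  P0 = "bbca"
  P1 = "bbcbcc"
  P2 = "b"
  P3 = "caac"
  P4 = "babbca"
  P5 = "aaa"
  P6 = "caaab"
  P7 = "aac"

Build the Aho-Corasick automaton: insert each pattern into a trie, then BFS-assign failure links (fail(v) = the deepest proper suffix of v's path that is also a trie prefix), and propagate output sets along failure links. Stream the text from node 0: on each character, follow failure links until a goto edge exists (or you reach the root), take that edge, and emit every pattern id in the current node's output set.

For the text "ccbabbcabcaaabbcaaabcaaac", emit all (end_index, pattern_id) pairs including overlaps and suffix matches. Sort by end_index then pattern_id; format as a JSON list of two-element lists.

Build:
Trie (insert patterns):
  0='ε' goto a→17 b→1 c→8
  1='b' goto a→12 b→2  [P2 ends]
  2='bb' goto c→3
  3='bbc' goto a→4 b→5
  4='bbca' goto ·  [P0 ends]
  5='bbcb' goto c→6
  6='bbcbc' goto c→7
  7='bbcbcc' goto ·  [P1 ends]
  8='c' goto a→9
  9='ca' goto a→10
  10='caa' goto a→20 c→11
  11='caac' goto ·  [P3 ends]
  12='ba' goto b→13
  13='bab' goto b→14
  14='babb' goto c→15
  15='babbc' goto a→16
  16='babbca' goto ·  [P4 ends]
  17='a' goto a→18
  18='aa' goto a→19 c→22
  19='aaa' goto ·  [P5 ends]
  20='caaa' goto b→21
  21='caaab' goto ·  [P6 ends]
  22='aac' goto ·  [P7 ends]

Failure links (BFS by depth):
  n1('b'): parent n0 fail=0; on 'b' 0 → fail=0;  out {2}∪∅={2}
  n8('c'): parent n0 fail=0; on 'c' 0 → fail=0;  out ∅∪∅=∅
  n17('a'): parent n0 fail=0; on 'a' 0 → fail=0;  out ∅∪∅=∅
  n2('bb'): parent n1 fail=0; on 'b' 0 → fail=1;  out ∅∪{2}={2}
  n9('ca'): parent n8 fail=0; on 'a' 0 → fail=17;  out ∅∪∅=∅
  n12('ba'): parent n1 fail=0; on 'a' 0 → fail=17;  out ∅∪∅=∅
  n18('aa'): parent n17 fail=0; on 'a' 0 → fail=17;  out ∅∪∅=∅
  n3('bbc'): parent n2 fail=1; on 'c' 1→0 → fail=8;  out ∅∪∅=∅
  n10('caa'): parent n9 fail=17; on 'a' 17 → fail=18;  out ∅∪∅=∅
  n13('bab'): parent n12 fail=17; on 'b' 17→0 → fail=1;  out ∅∪{2}={2}
  n19('aaa'): parent n18 fail=17; on 'a' 17 → fail=18;  out {5}∪∅={5}
  n22('aac'): parent n18 fail=17; on 'c' 17→0 → fail=8;  out {7}∪∅={7}
  n4('bbca'): parent n3 fail=8; on 'a' 8 → fail=9;  out {0}∪∅={0}
  n5('bbcb'): parent n3 fail=8; on 'b' 8→0 → fail=1;  out ∅∪{2}={2}
  n11('caac'): parent n10 fail=18; on 'c' 18 → fail=22;  out {3}∪{7}={3,7}
  n14('babb'): parent n13 fail=1; on 'b' 1 → fail=2;  out ∅∪{2}={2}
  n20('caaa'): parent n10 fail=18; on 'a' 18 → fail=19;  out ∅∪{5}={5}
  n6('bbcbc'): parent n5 fail=1; on 'c' 1→0 → fail=8;  out ∅∪∅=∅
  n15('babbc'): parent n14 fail=2; on 'c' 2 → fail=3;  out ∅∪∅=∅
  n21('caaab'): parent n20 fail=19; on 'b' 19→18→17→0 → fail=1;  out {6}∪{2}={2,6}
  n7('bbcbcc'): parent n6 fail=8; on 'c' 8→0 → fail=8;  out {1}∪∅={1}
  n16('babbca'): parent n15 fail=3; on 'a' 3 → fail=4;  out {4}∪{0}={0,4}

Text stream:
i=0 'c': node 0→8
i=1 'c': node 8→8 (via fail)
i=2 'b': node 8→1 (via fail)  → match P2@[2:2]
i=3 'a': node 1→12
i=4 'b': node 12→13  → match P2@[4:4]
i=5 'b': node 13→14  → match P2@[5:5]
i=6 'c': node 14→15
i=7 'a': node 15→16  → match P0@[4:7],P4@[2:7]
i=8 'b': node 16→1 (via fail)  → match P2@[8:8]
i=9 'c': node 1→8 (via fail)
i=10 'a': node 8→9
i=11 'a': node 9→10
i=12 'a': node 10→20  → match P5@[10:12]
i=13 'b': node 20→21  → match P2@[13:13],P6@[9:13]
i=14 'b': node 21→2 (via fail)  → match P2@[14:14]
i=15 'c': node 2→3
i=16 'a': node 3→4  → match P0@[13:16]
i=17 'a': node 4→10 (via fail)
i=18 'a': node 10→20  → match P5@[16:18]
i=19 'b': node 20→21  → match P2@[19:19],P6@[15:19]
i=20 'c': node 21→8 (via fail)
i=21 'a': node 8→9
i=22 'a': node 9→10
i=23 'a': node 10→20  → match P5@[21:23]
i=24 'c': node 20→22 (via fail)  → match P7@[22:24]

Matches: [[2,2],[4,2],[5,2],[7,0],[7,4],[8,2],[12,5],[13,2],[13,6],[14,2],[16,0],[18,5],[19,2],[19,6],[23,5],[24,7]]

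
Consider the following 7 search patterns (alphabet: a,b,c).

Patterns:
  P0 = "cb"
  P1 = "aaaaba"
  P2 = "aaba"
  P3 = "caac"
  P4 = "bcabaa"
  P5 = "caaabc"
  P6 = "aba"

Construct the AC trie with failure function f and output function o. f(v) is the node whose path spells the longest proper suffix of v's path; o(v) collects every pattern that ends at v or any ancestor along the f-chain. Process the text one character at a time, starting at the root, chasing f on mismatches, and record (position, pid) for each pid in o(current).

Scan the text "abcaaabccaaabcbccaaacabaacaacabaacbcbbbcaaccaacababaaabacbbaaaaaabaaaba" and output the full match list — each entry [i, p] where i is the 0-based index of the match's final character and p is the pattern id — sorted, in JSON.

Build automaton:
Trie nodes:
  n0 'ε': a→3 b→14 c→1
  n1 'c': a→11 b→2
  n2 'cb': ·  [P0 ends]
  n3 'a': a→4 b→23
  n4 'aa': a→5 b→9
  n5 'aaa': a→6
  n6 'aaaa': b→7
  n7 'aaaab': a→8
  n8 'aaaaba': ·  [P1 ends]
  n9 'aab': a→10
  n10 'aaba': ·  [P2 ends]
  n11 'ca': a→12
  n12 'caa': a→20 c→13
  n13 'caac': ·  [P3 ends]
  n14 'b': c→15
  n15 'bc': a→16
  n16 'bca': b→17
  n17 'bcab': a→18
  n18 'bcaba': a→19
  n19 'bcabaa': ·  [P4 ends]
  n20 'caaa': b→21
  n21 'caaab': c→22
  n22 'caaabc': ·  [P5 ends]
  n23 'ab': a→24
  n24 'aba': ·  [P6 ends]

Failure links (BFS by depth):
  n1('c'): parent n0 fail=0; on 'c' 0 → fail=0;  out ∅∪∅=∅
  n3('a'): parent n0 fail=0; on 'a' 0 → fail=0;  out ∅∪∅=∅
  n14('b'): parent n0 fail=0; on 'b' 0 → fail=0;  out ∅∪∅=∅
  n2('cb'): parent n1 fail=0; on 'b' 0 → fail=14;  out {0}∪∅={0}
  n4('aa'): parent n3 fail=0; on 'a' 0 → fail=3;  out ∅∪∅=∅
  n11('ca'): parent n1 fail=0; on 'a' 0 → fail=3;  out ∅∪∅=∅
  n15('bc'): parent n14 fail=0; on 'c' 0 → fail=1;  out ∅∪∅=∅
  n23('ab'): parent n3 fail=0; on 'b' 0 → fail=14;  out ∅∪∅=∅
  n5('aaa'): parent n4 fail=3; on 'a' 3 → fail=4;  out ∅∪∅=∅
  n9('aab'): parent n4 fail=3; on 'b' 3 → fail=23;  out ∅∪∅=∅
  n12('caa'): parent n11 fail=3; on 'a' 3 → fail=4;  out ∅∪∅=∅
  n16('bca'): parent n15 fail=1; on 'a' 1 → fail=11;  out ∅∪∅=∅
  n24('aba'): parent n23 fail=14; on 'a' 14→0 → fail=3;  out {6}∪∅={6}
  n6('aaaa'): parent n5 fail=4; on 'a' 4 → fail=5;  out ∅∪∅=∅
  n10('aaba'): parent n9 fail=23; on 'a' 23 → fail=24;  out {2}∪{6}={2,6}
  n13('caac'): parent n12 fail=4; on 'c' 4→3→0 → fail=1;  out {3}∪∅={3}
  n17('bcab'): parent n16 fail=11; on 'b' 11→3 → fail=23;  out ∅∪∅=∅
  n20('caaa'): parent n12 fail=4; on 'a' 4 → fail=5;  out ∅∪∅=∅
  n7('aaaab'): parent n6 fail=5; on 'b' 5→4 → fail=9;  out ∅∪∅=∅
  n18('bcaba'): parent n17 fail=23; on 'a' 23 → fail=24;  out ∅∪{6}={6}
  n21('caaab'): parent n20 fail=5; on 'b' 5→4 → fail=9;  out ∅∪∅=∅
  n8('aaaaba'): parent n7 fail=9; on 'a' 9 → fail=10;  out {1}∪{2,6}={1,2,6}
  n19('bcabaa'): parent n18 fail=24; on 'a' 24→3 → fail=4;  out {4}∪∅={4}
  n22('caaabc'): parent n21 fail=9; on 'c' 9→23→14 → fail=15;  out {5}∪∅={5}

Scan:
[0] read 'a'  n0⇒n3
[1] read 'b'  n3⇒n23
[2] read 'c'  n23⇒n15 (via fail)
[3] read 'a'  n15⇒n16
[4] read 'a'  n16⇒n12 (via fail)
[5] read 'a'  n12⇒n20
[6] read 'b'  n20⇒n21
[7] read 'c'  n21⇒n22  emit P5@[2:7]
[8] read 'c'  n22⇒n1 (via fail)
[9] read 'a'  n1⇒n11
[10] read 'a'  n11⇒n12
[11] read 'a'  n12⇒n20
[12] read 'b'  n20⇒n21
[13] read 'c'  n21⇒n22  emit P5@[8:13]
[14] read 'b'  n22⇒n2 (via fail)  emit P0@[13:14]
[15] read 'c'  n2⇒n15 (via fail)
[16] read 'c'  n15⇒n1 (via fail)
[17] read 'a'  n1⇒n11
[18] read 'a'  n11⇒n12
[19] read 'a'  n12⇒n20
[20] read 'c'  n20⇒n1 (via fail)
[21] read 'a'  n1⇒n11
[22] read 'b'  n11⇒n23 (via fail)
[23] read 'a'  n23⇒n24  emit P6@[21:23]
[24] read 'a'  n24⇒n4 (via fail)
[25] read 'c'  n4⇒n1 (via fail)
[26] read 'a'  n1⇒n11
[27] read 'a'  n11⇒n12
[28] read 'c'  n12⇒n13  emit P3@[25:28]
[29] read 'a'  n13⇒n11 (via fail)
[30] read 'b'  n11⇒n23 (via fail)
[31] read 'a'  n23⇒n24  emit P6@[29:31]
[32] read 'a'  n24⇒n4 (via fail)
[33] read 'c'  n4⇒n1 (via fail)
[34] read 'b'  n1⇒n2  emit P0@[33:34]
[35] read 'c'  n2⇒n15 (via fail)
[36] read 'b'  n15⇒n2 (via fail)  emit P0@[35:36]
[37] read 'b'  n2⇒n14 (via fail)
[38] read 'b'  n14⇒n14 (via fail)
[39] read 'c'  n14⇒n15
[40] read 'a'  n15⇒n16
[41] read 'a'  n16⇒n12 (via fail)
[42] read 'c'  n12⇒n13  emit P3@[39:42]
[43] read 'c'  n13⇒n1 (via fail)
[44] read 'a'  n1⇒n11
[45] read 'a'  n11⇒n12
[46] read 'c'  n12⇒n13  emit P3@[43:46]
[47] read 'a'  n13⇒n11 (via fail)
[48] read 'b'  n11⇒n23 (via fail)
[49] read 'a'  n23⇒n24  emit P6@[47:49]
[50] read 'b'  n24⇒n23 (via fail)
[51] read 'a'  n23⇒n24  emit P6@[49:51]
[52] read 'a'  n24⇒n4 (via fail)
[53] read 'a'  n4⇒n5
[54] read 'b'  n5⇒n9 (via fail)
[55] read 'a'  n9⇒n10  emit P2@[52:55],P6@[53:55]
[56] read 'c'  n10⇒n1 (via fail)
[57] read 'b'  n1⇒n2  emit P0@[56:57]
[58] read 'b'  n2⇒n14 (via fail)
[59] read 'a'  n14⇒n3 (via fail)
[60] read 'a'  n3⇒n4
[61] read 'a'  n4⇒n5
[62] read 'a'  n5⇒n6
[63] read 'a'  n6⇒n6 (via fail)
[64] read 'a'  n6⇒n6 (via fail)
[65] read 'b'  n6⇒n7
[66] read 'a'  n7⇒n8  emit P1@[61:66],P2@[63:66],P6@[64:66]
[67] read 'a'  n8⇒n4 (via fail)
[68] read 'a'  n4⇒n5
[69] read 'b'  n5⇒n9 (via fail)
[70] read 'a'  n9⇒n10  emit P2@[67:70],P6@[68:70]

Result: [[7,5],[13,5],[14,0],[23,6],[28,3],[31,6],[34,0],[36,0],[42,3],[46,3],[49,6],[51,6],[55,2],[55,6],[57,0],[66,1],[66,2],[66,6],[70,2],[70,6]]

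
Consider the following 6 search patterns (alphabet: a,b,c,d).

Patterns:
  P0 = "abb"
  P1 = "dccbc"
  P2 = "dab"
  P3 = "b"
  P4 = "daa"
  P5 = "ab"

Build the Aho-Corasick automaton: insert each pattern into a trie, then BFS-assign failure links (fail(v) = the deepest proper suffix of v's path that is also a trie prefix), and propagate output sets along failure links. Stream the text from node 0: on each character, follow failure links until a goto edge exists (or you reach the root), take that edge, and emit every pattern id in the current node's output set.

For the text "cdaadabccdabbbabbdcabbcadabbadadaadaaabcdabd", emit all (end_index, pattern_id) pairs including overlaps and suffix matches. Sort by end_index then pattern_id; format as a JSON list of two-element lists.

Construct AC machine:
Trie (insert patterns):
  0='ε' goto a→1 b→11 d→4
  1='a' goto b→2
  2='ab' goto b→3  [P5 ends]
  3='abb' goto ·  [P0 ends]
  4='d' goto a→9 c→5
  5='dc' goto c→6
  6='dcc' goto b→7
  7='dccb' goto c→8
  8='dccbc' goto ·  [P1 ends]
  9='da' goto a→12 b→10
  10='dab' goto ·  [P2 ends]
  11='b' goto ·  [P3 ends]
  12='daa' goto ·  [P4 ends]

Failure links (BFS by depth):
  fail(1) 'a': from fail(0)=0 chase 'a': 0 ⇒ 0;  out=∅∪out(0)=∅
  fail(4) 'd': from fail(0)=0 chase 'd': 0 ⇒ 0;  out=∅∪out(0)=∅
  fail(11) 'b': from fail(0)=0 chase 'b': 0 ⇒ 0;  out={3}∪out(0)={3}
  fail(2) 'ab': from fail(1)=0 chase 'b': 0 ⇒ 11;  out={5}∪out(11)={3,5}
  fail(5) 'dc': from fail(4)=0 chase 'c': 0 ⇒ 0;  out=∅∪out(0)=∅
  fail(9) 'da': from fail(4)=0 chase 'a': 0 ⇒ 1;  out=∅∪out(1)=∅
  fail(3) 'abb': from fail(2)=11 chase 'b': 11→0 ⇒ 11;  out={0}∪out(11)={0,3}
  fail(6) 'dcc': from fail(5)=0 chase 'c': 0 ⇒ 0;  out=∅∪out(0)=∅
  fail(10) 'dab': from fail(9)=1 chase 'b': 1 ⇒ 2;  out={2}∪out(2)={2,3,5}
  fail(12) 'daa': from fail(9)=1 chase 'a': 1→0 ⇒ 1;  out={4}∪out(1)={4}
  fail(7) 'dccb': from fail(6)=0 chase 'b': 0 ⇒ 11;  out=∅∪out(11)={3}
  fail(8) 'dccbc': from fail(7)=11 chase 'c': 11→0 ⇒ 0;  out={1}∪out(0)={1}

Scan:
pos 0 'c': at 0
pos 1 'd': at 4
pos 2 'a': at 9
pos 3 'a': at 12  → match P4@[1:3]
pos 4 'd': at 4 (via fail)
pos 5 'a': at 9
pos 6 'b': at 10  → match P2@[4:6],P3@[6:6],P5@[5:6]
pos 7 'c': at 0 (via fail)
pos 8 'c': at 0
pos 9 'd': at 4
pos 10 'a': at 9
pos 11 'b': at 10  → match P2@[9:11],P3@[11:11],P5@[10:11]
pos 12 'b': at 3 (via fail)  → match P0@[10:12],P3@[12:12]
pos 13 'b': at 11 (via fail)  → match P3@[13:13]
pos 14 'a': at 1 (via fail)
pos 15 'b': at 2  → match P3@[15:15],P5@[14:15]
pos 16 'b': at 3  → match P0@[14:16],P3@[16:16]
pos 17 'd': at 4 (via fail)
pos 18 'c': at 5
pos 19 'a': at 1 (via fail)
pos 20 'b': at 2  → match P3@[20:20],P5@[19:20]
pos 21 'b': at 3  → match P0@[19:21],P3@[21:21]
pos 22 'c': at 0 (via fail)
pos 23 'a': at 1
pos 24 'd': at 4 (via fail)
pos 25 'a': at 9
pos 26 'b': at 10  → match P2@[24:26],P3@[26:26],P5@[25:26]
pos 27 'b': at 3 (via fail)  → match P0@[25:27],P3@[27:27]
pos 28 'a': at 1 (via fail)
pos 29 'd': at 4 (via fail)
pos 30 'a': at 9
pos 31 'd': at 4 (via fail)
pos 32 'a': at 9
pos 33 'a': at 12  → match P4@[31:33]
pos 34 'd': at 4 (via fail)
pos 35 'a': at 9
pos 36 'a': at 12  → match P4@[34:36]
pos 37 'a': at 1 (via fail)
pos 38 'b': at 2  → match P3@[38:38],P5@[37:38]
pos 39 'c': at 0 (via fail)
pos 40 'd': at 4
pos 41 'a': at 9
pos 42 'b': at 10  → match P2@[40:42],P3@[42:42],P5@[41:42]
pos 43 'd': at 4 (via fail)

Matches: [[3,4],[6,2],[6,3],[6,5],[11,2],[11,3],[11,5],[12,0],[12,3],[13,3],[15,3],[15,5],[16,0],[16,3],[20,3],[20,5],[21,0],[21,3],[26,2],[26,3],[26,5],[27,0],[27,3],[33,4],[36,4],[38,3],[38,5],[42,2],[42,3],[42,5]]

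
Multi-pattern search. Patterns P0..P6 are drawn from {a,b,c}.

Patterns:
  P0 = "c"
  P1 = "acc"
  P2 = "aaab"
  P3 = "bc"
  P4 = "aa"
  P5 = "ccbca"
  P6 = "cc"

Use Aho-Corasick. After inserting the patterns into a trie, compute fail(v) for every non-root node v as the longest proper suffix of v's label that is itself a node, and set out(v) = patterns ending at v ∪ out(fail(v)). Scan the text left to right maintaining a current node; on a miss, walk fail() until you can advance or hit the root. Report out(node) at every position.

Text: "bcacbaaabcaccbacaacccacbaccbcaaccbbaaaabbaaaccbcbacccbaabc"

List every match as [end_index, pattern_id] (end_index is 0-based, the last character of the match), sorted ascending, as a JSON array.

Construct AC machine:
Trie (insert patterns):
  n0 'ε': a→2 b→8 c→1
  n1 'c': c→10  [P0 ends]
  n2 'a': a→5 c→3
  n3 'ac': c→4
  n4 'acc': ·  [P1 ends]
  n5 'aa': a→6  [P4 ends]
  n6 'aaa': b→7
  n7 'aaab': ·  [P2 ends]
  n8 'b': c→9
  n9 'bc': ·  [P3 ends]
  n10 'cc': b→11  [P6 ends]
  n11 'ccb': c→12
  n12 'ccbc': a→13
  n13 'ccbca': ·  [P5 ends]

Failure links (BFS by depth):
  n1('c'): parent n0 fail=0; on 'c' 0 → fail=0;  out {0}∪∅={0}
  n2('a'): parent n0 fail=0; on 'a' 0 → fail=0;  out ∅∪∅=∅
  n8('b'): parent n0 fail=0; on 'b' 0 → fail=0;  out ∅∪∅=∅
  n3('ac'): parent n2 fail=0; on 'c' 0 → fail=1;  out ∅∪{0}={0}
  n5('aa'): parent n2 fail=0; on 'a' 0 → fail=2;  out {4}∪∅={4}
  n9('bc'): parent n8 fail=0; on 'c' 0 → fail=1;  out {3}∪{0}={0,3}
  n10('cc'): parent n1 fail=0; on 'c' 0 → fail=1;  out {6}∪{0}={0,6}
  n4('acc'): parent n3 fail=1; on 'c' 1 → fail=10;  out {1}∪{0,6}={0,1,6}
  n6('aaa'): parent n5 fail=2; on 'a' 2 → fail=5;  out ∅∪{4}={4}
  n11('ccb'): parent n10 fail=1; on 'b' 1→0 → fail=8;  out ∅∪∅=∅
  n7('aaab'): parent n6 fail=5; on 'b' 5→2→0 → fail=8;  out {2}∪∅={2}
  n12('ccbc'): parent n11 fail=8; on 'c' 8 → fail=9;  out ∅∪{0,3}={0,3}
  n13('ccbca'): parent n12 fail=9; on 'a' 9→1→0 → fail=2;  out {5}∪∅={5}

Run:
i=0 'b': node 0→8
i=1 'c': node 8→9  emit P0@[1:1],P3@[0:1]
i=2 'a': node 9→2 (fail-walked)
i=3 'c': node 2→3  emit P0@[3:3]
i=4 'b': node 3→8 (fail-walked)
i=5 'a': node 8→2 (fail-walked)
i=6 'a': node 2→5  emit P4@[5:6]
i=7 'a': node 5→6  emit P4@[6:7]
i=8 'b': node 6→7  emit P2@[5:8]
i=9 'c': node 7→9 (fail-walked)  emit P0@[9:9],P3@[8:9]
i=10 'a': node 9→2 (fail-walked)
i=11 'c': node 2→3  emit P0@[11:11]
i=12 'c': node 3→4  emit P0@[12:12],P1@[10:12],P6@[11:12]
i=13 'b': node 4→11 (fail-walked)
i=14 'a': node 11→2 (fail-walked)
i=15 'c': node 2→3  emit P0@[15:15]
i=16 'a': node 3→2 (fail-walked)
i=17 'a': node 2→5  emit P4@[16:17]
i=18 'c': node 5→3 (fail-walked)  emit P0@[18:18]
i=19 'c': node 3→4  emit P0@[19:19],P1@[17:19],P6@[18:19]
i=20 'c': node 4→10 (fail-walked)  emit P0@[20:20],P6@[19:20]
i=21 'a': node 10→2 (fail-walked)
i=22 'c': node 2→3  emit P0@[22:22]
i=23 'b': node 3→8 (fail-walked)
i=24 'a': node 8→2 (fail-walked)
i=25 'c': node 2→3  emit P0@[25:25]
i=26 'c': node 3→4  emit P0@[26:26],P1@[24:26],P6@[25:26]
i=27 'b': node 4→11 (fail-walked)
i=28 'c': node 11→12  emit P0@[28:28],P3@[27:28]
i=29 'a': node 12→13  emit P5@[25:29]
i=30 'a': node 13→5 (fail-walked)  emit P4@[29:30]
i=31 'c': node 5→3 (fail-walked)  emit P0@[31:31]
i=32 'c': node 3→4  emit P0@[32:32],P1@[30:32],P6@[31:32]
i=33 'b': node 4→11 (fail-walked)
i=34 'b': node 11→8 (fail-walked)
i=35 'a': node 8→2 (fail-walked)
i=36 'a': node 2→5  emit P4@[35:36]
i=37 'a': node 5→6  emit P4@[36:37]
i=38 'a': node 6→6 (fail-walked)  emit P4@[37:38]
i=39 'b': node 6→7  emit P2@[36:39]
i=40 'b': node 7→8 (fail-walked)
i=41 'a': node 8→2 (fail-walked)
i=42 'a': node 2→5  emit P4@[41:42]
i=43 'a': node 5→6  emit P4@[42:43]
i=44 'c': node 6→3 (fail-walked)  emit P0@[44:44]
i=45 'c': node 3→4  emit P0@[45:45],P1@[43:45],P6@[44:45]
i=46 'b': node 4→11 (fail-walked)
i=47 'c': node 11→12  emit P0@[47:47],P3@[46:47]
i=48 'b': node 12→8 (fail-walked)
i=49 'a': node 8→2 (fail-walked)
i=50 'c': node 2→3  emit P0@[50:50]
i=51 'c': node 3→4  emit P0@[51:51],P1@[49:51],P6@[50:51]
i=52 'c': node 4→10 (fail-walked)  emit P0@[52:52],P6@[51:52]
i=53 'b': node 10→11
i=54 'a': node 11→2 (fail-walked)
i=55 'a': node 2→5  emit P4@[54:55]
i=56 'b': node 5→8 (fail-walked)
i=57 'c': node 8→9  emit P0@[57:57],P3@[56:57]

All matches (sorted): [[1,0],[1,3],[3,0],[6,4],[7,4],[8,2],[9,0],[9,3],[11,0],[12,0],[12,1],[12,6],[15,0],[17,4],[18,0],[19,0],[19,1],[19,6],[20,0],[20,6],[22,0],[25,0],[26,0],[26,1],[26,6],[28,0],[28,3],[29,5],[30,4],[31,0],[32,0],[32,1],[32,6],[36,4],[37,4],[38,4],[39,2],[42,4],[43,4],[44,0],[45,0],[45,1],[45,6],[47,0],[47,3],[50,0],[51,0],[51,1],[51,6],[52,0],[52,6],[55,4],[57,0],[57,3]]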